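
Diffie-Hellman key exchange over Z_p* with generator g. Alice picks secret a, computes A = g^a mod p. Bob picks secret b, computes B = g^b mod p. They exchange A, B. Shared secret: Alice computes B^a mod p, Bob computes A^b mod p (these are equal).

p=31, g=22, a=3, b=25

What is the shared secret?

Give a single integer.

A = 22^3 mod 31  (bits of 3 = 11)
  bit 0 = 1: r = r^2 * 22 mod 31 = 1^2 * 22 = 1*22 = 22
  bit 1 = 1: r = r^2 * 22 mod 31 = 22^2 * 22 = 19*22 = 15
  -> A = 15
B = 22^25 mod 31  (bits of 25 = 11001)
  bit 0 = 1: r = r^2 * 22 mod 31 = 1^2 * 22 = 1*22 = 22
  bit 1 = 1: r = r^2 * 22 mod 31 = 22^2 * 22 = 19*22 = 15
  bit 2 = 0: r = r^2 mod 31 = 15^2 = 8
  bit 3 = 0: r = r^2 mod 31 = 8^2 = 2
  bit 4 = 1: r = r^2 * 22 mod 31 = 2^2 * 22 = 4*22 = 26
  -> B = 26
s = B^a = 26^3 mod 31  (bits of 3 = 11)
  bit 0 = 1: r = r^2 * 26 mod 31 = 1^2 * 26 = 1*26 = 26
  bit 1 = 1: r = r^2 * 26 mod 31 = 26^2 * 26 = 25*26 = 30
  -> s = B^a = 30

Answer: 30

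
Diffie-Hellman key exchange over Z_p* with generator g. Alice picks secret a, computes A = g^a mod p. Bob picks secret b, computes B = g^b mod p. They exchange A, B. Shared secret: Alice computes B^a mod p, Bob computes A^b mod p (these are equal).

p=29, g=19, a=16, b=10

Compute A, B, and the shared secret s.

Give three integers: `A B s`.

A = 19^16 mod 29  (bits of 16 = 10000)
  bit 0 = 1: r = r^2 * 19 mod 29 = 1^2 * 19 = 1*19 = 19
  bit 1 = 0: r = r^2 mod 29 = 19^2 = 13
  bit 2 = 0: r = r^2 mod 29 = 13^2 = 24
  bit 3 = 0: r = r^2 mod 29 = 24^2 = 25
  bit 4 = 0: r = r^2 mod 29 = 25^2 = 16
  -> A = 16
B = 19^10 mod 29  (bits of 10 = 1010)
  bit 0 = 1: r = r^2 * 19 mod 29 = 1^2 * 19 = 1*19 = 19
  bit 1 = 0: r = r^2 mod 29 = 19^2 = 13
  bit 2 = 1: r = r^2 * 19 mod 29 = 13^2 * 19 = 24*19 = 21
  bit 3 = 0: r = r^2 mod 29 = 21^2 = 6
  -> B = 6
s = B^a = 6^16 mod 29  (bits of 16 = 10000)
  bit 0 = 1: r = r^2 * 6 mod 29 = 1^2 * 6 = 1*6 = 6
  bit 1 = 0: r = r^2 mod 29 = 6^2 = 7
  bit 2 = 0: r = r^2 mod 29 = 7^2 = 20
  bit 3 = 0: r = r^2 mod 29 = 20^2 = 23
  bit 4 = 0: r = r^2 mod 29 = 23^2 = 7
  -> s = B^a = 7

Answer: 16 6 7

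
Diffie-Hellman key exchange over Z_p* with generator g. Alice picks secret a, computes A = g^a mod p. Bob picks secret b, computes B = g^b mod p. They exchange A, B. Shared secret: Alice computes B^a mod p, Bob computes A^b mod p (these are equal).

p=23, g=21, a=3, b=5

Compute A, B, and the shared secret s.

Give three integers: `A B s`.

Answer: 15 14 7

Derivation:
A = 21^3 mod 23  (bits of 3 = 11)
  bit 0 = 1: r = r^2 * 21 mod 23 = 1^2 * 21 = 1*21 = 21
  bit 1 = 1: r = r^2 * 21 mod 23 = 21^2 * 21 = 4*21 = 15
  -> A = 15
B = 21^5 mod 23  (bits of 5 = 101)
  bit 0 = 1: r = r^2 * 21 mod 23 = 1^2 * 21 = 1*21 = 21
  bit 1 = 0: r = r^2 mod 23 = 21^2 = 4
  bit 2 = 1: r = r^2 * 21 mod 23 = 4^2 * 21 = 16*21 = 14
  -> B = 14
s = B^a = 14^3 mod 23  (bits of 3 = 11)
  bit 0 = 1: r = r^2 * 14 mod 23 = 1^2 * 14 = 1*14 = 14
  bit 1 = 1: r = r^2 * 14 mod 23 = 14^2 * 14 = 12*14 = 7
  -> s = B^a = 7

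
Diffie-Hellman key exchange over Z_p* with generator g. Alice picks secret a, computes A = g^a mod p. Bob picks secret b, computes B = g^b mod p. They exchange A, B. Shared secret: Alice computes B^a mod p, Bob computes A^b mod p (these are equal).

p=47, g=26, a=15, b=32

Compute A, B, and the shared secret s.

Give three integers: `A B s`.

A = 26^15 mod 47  (bits of 15 = 1111)
  bit 0 = 1: r = r^2 * 26 mod 47 = 1^2 * 26 = 1*26 = 26
  bit 1 = 1: r = r^2 * 26 mod 47 = 26^2 * 26 = 18*26 = 45
  bit 2 = 1: r = r^2 * 26 mod 47 = 45^2 * 26 = 4*26 = 10
  bit 3 = 1: r = r^2 * 26 mod 47 = 10^2 * 26 = 6*26 = 15
  -> A = 15
B = 26^32 mod 47  (bits of 32 = 100000)
  bit 0 = 1: r = r^2 * 26 mod 47 = 1^2 * 26 = 1*26 = 26
  bit 1 = 0: r = r^2 mod 47 = 26^2 = 18
  bit 2 = 0: r = r^2 mod 47 = 18^2 = 42
  bit 3 = 0: r = r^2 mod 47 = 42^2 = 25
  bit 4 = 0: r = r^2 mod 47 = 25^2 = 14
  bit 5 = 0: r = r^2 mod 47 = 14^2 = 8
  -> B = 8
s = B^a = 8^15 mod 47  (bits of 15 = 1111)
  bit 0 = 1: r = r^2 * 8 mod 47 = 1^2 * 8 = 1*8 = 8
  bit 1 = 1: r = r^2 * 8 mod 47 = 8^2 * 8 = 17*8 = 42
  bit 2 = 1: r = r^2 * 8 mod 47 = 42^2 * 8 = 25*8 = 12
  bit 3 = 1: r = r^2 * 8 mod 47 = 12^2 * 8 = 3*8 = 24
  -> s = B^a = 24

Answer: 15 8 24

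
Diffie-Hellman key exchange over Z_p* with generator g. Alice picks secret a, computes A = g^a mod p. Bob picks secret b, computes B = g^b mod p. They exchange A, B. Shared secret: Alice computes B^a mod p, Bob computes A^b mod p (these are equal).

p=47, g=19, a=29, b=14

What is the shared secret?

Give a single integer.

A = 19^29 mod 47  (bits of 29 = 11101)
  bit 0 = 1: r = r^2 * 19 mod 47 = 1^2 * 19 = 1*19 = 19
  bit 1 = 1: r = r^2 * 19 mod 47 = 19^2 * 19 = 32*19 = 44
  bit 2 = 1: r = r^2 * 19 mod 47 = 44^2 * 19 = 9*19 = 30
  bit 3 = 0: r = r^2 mod 47 = 30^2 = 7
  bit 4 = 1: r = r^2 * 19 mod 47 = 7^2 * 19 = 2*19 = 38
  -> A = 38
B = 19^14 mod 47  (bits of 14 = 1110)
  bit 0 = 1: r = r^2 * 19 mod 47 = 1^2 * 19 = 1*19 = 19
  bit 1 = 1: r = r^2 * 19 mod 47 = 19^2 * 19 = 32*19 = 44
  bit 2 = 1: r = r^2 * 19 mod 47 = 44^2 * 19 = 9*19 = 30
  bit 3 = 0: r = r^2 mod 47 = 30^2 = 7
  -> B = 7
s = B^a = 7^29 mod 47  (bits of 29 = 11101)
  bit 0 = 1: r = r^2 * 7 mod 47 = 1^2 * 7 = 1*7 = 7
  bit 1 = 1: r = r^2 * 7 mod 47 = 7^2 * 7 = 2*7 = 14
  bit 2 = 1: r = r^2 * 7 mod 47 = 14^2 * 7 = 8*7 = 9
  bit 3 = 0: r = r^2 mod 47 = 9^2 = 34
  bit 4 = 1: r = r^2 * 7 mod 47 = 34^2 * 7 = 28*7 = 8
  -> s = B^a = 8

Answer: 8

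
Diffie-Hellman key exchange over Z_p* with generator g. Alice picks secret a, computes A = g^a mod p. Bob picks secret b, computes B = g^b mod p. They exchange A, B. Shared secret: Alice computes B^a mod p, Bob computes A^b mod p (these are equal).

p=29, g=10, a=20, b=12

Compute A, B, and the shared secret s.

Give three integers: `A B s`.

Answer: 7 20 16

Derivation:
A = 10^20 mod 29  (bits of 20 = 10100)
  bit 0 = 1: r = r^2 * 10 mod 29 = 1^2 * 10 = 1*10 = 10
  bit 1 = 0: r = r^2 mod 29 = 10^2 = 13
  bit 2 = 1: r = r^2 * 10 mod 29 = 13^2 * 10 = 24*10 = 8
  bit 3 = 0: r = r^2 mod 29 = 8^2 = 6
  bit 4 = 0: r = r^2 mod 29 = 6^2 = 7
  -> A = 7
B = 10^12 mod 29  (bits of 12 = 1100)
  bit 0 = 1: r = r^2 * 10 mod 29 = 1^2 * 10 = 1*10 = 10
  bit 1 = 1: r = r^2 * 10 mod 29 = 10^2 * 10 = 13*10 = 14
  bit 2 = 0: r = r^2 mod 29 = 14^2 = 22
  bit 3 = 0: r = r^2 mod 29 = 22^2 = 20
  -> B = 20
s = B^a = 20^20 mod 29  (bits of 20 = 10100)
  bit 0 = 1: r = r^2 * 20 mod 29 = 1^2 * 20 = 1*20 = 20
  bit 1 = 0: r = r^2 mod 29 = 20^2 = 23
  bit 2 = 1: r = r^2 * 20 mod 29 = 23^2 * 20 = 7*20 = 24
  bit 3 = 0: r = r^2 mod 29 = 24^2 = 25
  bit 4 = 0: r = r^2 mod 29 = 25^2 = 16
  -> s = B^a = 16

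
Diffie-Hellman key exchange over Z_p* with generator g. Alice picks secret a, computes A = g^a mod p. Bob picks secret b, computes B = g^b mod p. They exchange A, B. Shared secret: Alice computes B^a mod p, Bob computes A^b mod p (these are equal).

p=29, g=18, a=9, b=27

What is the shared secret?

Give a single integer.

A = 18^9 mod 29  (bits of 9 = 1001)
  bit 0 = 1: r = r^2 * 18 mod 29 = 1^2 * 18 = 1*18 = 18
  bit 1 = 0: r = r^2 mod 29 = 18^2 = 5
  bit 2 = 0: r = r^2 mod 29 = 5^2 = 25
  bit 3 = 1: r = r^2 * 18 mod 29 = 25^2 * 18 = 16*18 = 27
  -> A = 27
B = 18^27 mod 29  (bits of 27 = 11011)
  bit 0 = 1: r = r^2 * 18 mod 29 = 1^2 * 18 = 1*18 = 18
  bit 1 = 1: r = r^2 * 18 mod 29 = 18^2 * 18 = 5*18 = 3
  bit 2 = 0: r = r^2 mod 29 = 3^2 = 9
  bit 3 = 1: r = r^2 * 18 mod 29 = 9^2 * 18 = 23*18 = 8
  bit 4 = 1: r = r^2 * 18 mod 29 = 8^2 * 18 = 6*18 = 21
  -> B = 21
s = B^a = 21^9 mod 29  (bits of 9 = 1001)
  bit 0 = 1: r = r^2 * 21 mod 29 = 1^2 * 21 = 1*21 = 21
  bit 1 = 0: r = r^2 mod 29 = 21^2 = 6
  bit 2 = 0: r = r^2 mod 29 = 6^2 = 7
  bit 3 = 1: r = r^2 * 21 mod 29 = 7^2 * 21 = 20*21 = 14
  -> s = B^a = 14

Answer: 14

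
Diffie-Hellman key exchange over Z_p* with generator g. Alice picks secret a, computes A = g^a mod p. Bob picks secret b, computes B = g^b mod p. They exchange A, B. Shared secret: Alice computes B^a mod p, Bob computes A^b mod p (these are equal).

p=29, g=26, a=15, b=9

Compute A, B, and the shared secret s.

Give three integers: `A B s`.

A = 26^15 mod 29  (bits of 15 = 1111)
  bit 0 = 1: r = r^2 * 26 mod 29 = 1^2 * 26 = 1*26 = 26
  bit 1 = 1: r = r^2 * 26 mod 29 = 26^2 * 26 = 9*26 = 2
  bit 2 = 1: r = r^2 * 26 mod 29 = 2^2 * 26 = 4*26 = 17
  bit 3 = 1: r = r^2 * 26 mod 29 = 17^2 * 26 = 28*26 = 3
  -> A = 3
B = 26^9 mod 29  (bits of 9 = 1001)
  bit 0 = 1: r = r^2 * 26 mod 29 = 1^2 * 26 = 1*26 = 26
  bit 1 = 0: r = r^2 mod 29 = 26^2 = 9
  bit 2 = 0: r = r^2 mod 29 = 9^2 = 23
  bit 3 = 1: r = r^2 * 26 mod 29 = 23^2 * 26 = 7*26 = 8
  -> B = 8
s = B^a = 8^15 mod 29  (bits of 15 = 1111)
  bit 0 = 1: r = r^2 * 8 mod 29 = 1^2 * 8 = 1*8 = 8
  bit 1 = 1: r = r^2 * 8 mod 29 = 8^2 * 8 = 6*8 = 19
  bit 2 = 1: r = r^2 * 8 mod 29 = 19^2 * 8 = 13*8 = 17
  bit 3 = 1: r = r^2 * 8 mod 29 = 17^2 * 8 = 28*8 = 21
  -> s = B^a = 21

Answer: 3 8 21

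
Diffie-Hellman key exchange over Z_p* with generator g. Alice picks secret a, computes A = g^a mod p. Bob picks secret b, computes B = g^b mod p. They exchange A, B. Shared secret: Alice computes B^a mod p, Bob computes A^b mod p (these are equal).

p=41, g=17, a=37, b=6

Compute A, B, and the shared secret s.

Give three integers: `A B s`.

Answer: 35 8 39

Derivation:
A = 17^37 mod 41  (bits of 37 = 100101)
  bit 0 = 1: r = r^2 * 17 mod 41 = 1^2 * 17 = 1*17 = 17
  bit 1 = 0: r = r^2 mod 41 = 17^2 = 2
  bit 2 = 0: r = r^2 mod 41 = 2^2 = 4
  bit 3 = 1: r = r^2 * 17 mod 41 = 4^2 * 17 = 16*17 = 26
  bit 4 = 0: r = r^2 mod 41 = 26^2 = 20
  bit 5 = 1: r = r^2 * 17 mod 41 = 20^2 * 17 = 31*17 = 35
  -> A = 35
B = 17^6 mod 41  (bits of 6 = 110)
  bit 0 = 1: r = r^2 * 17 mod 41 = 1^2 * 17 = 1*17 = 17
  bit 1 = 1: r = r^2 * 17 mod 41 = 17^2 * 17 = 2*17 = 34
  bit 2 = 0: r = r^2 mod 41 = 34^2 = 8
  -> B = 8
s = B^a = 8^37 mod 41  (bits of 37 = 100101)
  bit 0 = 1: r = r^2 * 8 mod 41 = 1^2 * 8 = 1*8 = 8
  bit 1 = 0: r = r^2 mod 41 = 8^2 = 23
  bit 2 = 0: r = r^2 mod 41 = 23^2 = 37
  bit 3 = 1: r = r^2 * 8 mod 41 = 37^2 * 8 = 16*8 = 5
  bit 4 = 0: r = r^2 mod 41 = 5^2 = 25
  bit 5 = 1: r = r^2 * 8 mod 41 = 25^2 * 8 = 10*8 = 39
  -> s = B^a = 39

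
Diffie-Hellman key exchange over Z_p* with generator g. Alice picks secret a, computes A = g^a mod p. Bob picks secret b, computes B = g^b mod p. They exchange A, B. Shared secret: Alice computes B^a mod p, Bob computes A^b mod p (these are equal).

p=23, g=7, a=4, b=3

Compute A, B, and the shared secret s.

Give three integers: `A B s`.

Answer: 9 21 16

Derivation:
A = 7^4 mod 23  (bits of 4 = 100)
  bit 0 = 1: r = r^2 * 7 mod 23 = 1^2 * 7 = 1*7 = 7
  bit 1 = 0: r = r^2 mod 23 = 7^2 = 3
  bit 2 = 0: r = r^2 mod 23 = 3^2 = 9
  -> A = 9
B = 7^3 mod 23  (bits of 3 = 11)
  bit 0 = 1: r = r^2 * 7 mod 23 = 1^2 * 7 = 1*7 = 7
  bit 1 = 1: r = r^2 * 7 mod 23 = 7^2 * 7 = 3*7 = 21
  -> B = 21
s = B^a = 21^4 mod 23  (bits of 4 = 100)
  bit 0 = 1: r = r^2 * 21 mod 23 = 1^2 * 21 = 1*21 = 21
  bit 1 = 0: r = r^2 mod 23 = 21^2 = 4
  bit 2 = 0: r = r^2 mod 23 = 4^2 = 16
  -> s = B^a = 16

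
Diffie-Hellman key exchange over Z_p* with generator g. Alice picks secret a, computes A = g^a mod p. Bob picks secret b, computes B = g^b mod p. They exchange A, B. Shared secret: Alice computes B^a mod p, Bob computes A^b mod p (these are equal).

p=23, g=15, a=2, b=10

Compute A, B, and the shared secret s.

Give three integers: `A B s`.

Answer: 18 3 9

Derivation:
A = 15^2 mod 23  (bits of 2 = 10)
  bit 0 = 1: r = r^2 * 15 mod 23 = 1^2 * 15 = 1*15 = 15
  bit 1 = 0: r = r^2 mod 23 = 15^2 = 18
  -> A = 18
B = 15^10 mod 23  (bits of 10 = 1010)
  bit 0 = 1: r = r^2 * 15 mod 23 = 1^2 * 15 = 1*15 = 15
  bit 1 = 0: r = r^2 mod 23 = 15^2 = 18
  bit 2 = 1: r = r^2 * 15 mod 23 = 18^2 * 15 = 2*15 = 7
  bit 3 = 0: r = r^2 mod 23 = 7^2 = 3
  -> B = 3
s = B^a = 3^2 mod 23  (bits of 2 = 10)
  bit 0 = 1: r = r^2 * 3 mod 23 = 1^2 * 3 = 1*3 = 3
  bit 1 = 0: r = r^2 mod 23 = 3^2 = 9
  -> s = B^a = 9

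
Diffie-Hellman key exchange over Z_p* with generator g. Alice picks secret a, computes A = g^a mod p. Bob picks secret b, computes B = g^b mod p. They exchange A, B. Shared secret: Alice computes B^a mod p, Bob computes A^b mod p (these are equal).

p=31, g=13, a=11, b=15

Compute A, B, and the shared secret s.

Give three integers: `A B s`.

Answer: 3 30 30

Derivation:
A = 13^11 mod 31  (bits of 11 = 1011)
  bit 0 = 1: r = r^2 * 13 mod 31 = 1^2 * 13 = 1*13 = 13
  bit 1 = 0: r = r^2 mod 31 = 13^2 = 14
  bit 2 = 1: r = r^2 * 13 mod 31 = 14^2 * 13 = 10*13 = 6
  bit 3 = 1: r = r^2 * 13 mod 31 = 6^2 * 13 = 5*13 = 3
  -> A = 3
B = 13^15 mod 31  (bits of 15 = 1111)
  bit 0 = 1: r = r^2 * 13 mod 31 = 1^2 * 13 = 1*13 = 13
  bit 1 = 1: r = r^2 * 13 mod 31 = 13^2 * 13 = 14*13 = 27
  bit 2 = 1: r = r^2 * 13 mod 31 = 27^2 * 13 = 16*13 = 22
  bit 3 = 1: r = r^2 * 13 mod 31 = 22^2 * 13 = 19*13 = 30
  -> B = 30
s = B^a = 30^11 mod 31  (bits of 11 = 1011)
  bit 0 = 1: r = r^2 * 30 mod 31 = 1^2 * 30 = 1*30 = 30
  bit 1 = 0: r = r^2 mod 31 = 30^2 = 1
  bit 2 = 1: r = r^2 * 30 mod 31 = 1^2 * 30 = 1*30 = 30
  bit 3 = 1: r = r^2 * 30 mod 31 = 30^2 * 30 = 1*30 = 30
  -> s = B^a = 30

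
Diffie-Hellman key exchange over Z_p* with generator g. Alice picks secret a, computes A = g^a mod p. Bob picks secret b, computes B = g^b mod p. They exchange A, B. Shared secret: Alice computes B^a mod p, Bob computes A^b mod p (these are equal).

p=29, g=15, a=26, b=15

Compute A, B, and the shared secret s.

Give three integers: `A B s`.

A = 15^26 mod 29  (bits of 26 = 11010)
  bit 0 = 1: r = r^2 * 15 mod 29 = 1^2 * 15 = 1*15 = 15
  bit 1 = 1: r = r^2 * 15 mod 29 = 15^2 * 15 = 22*15 = 11
  bit 2 = 0: r = r^2 mod 29 = 11^2 = 5
  bit 3 = 1: r = r^2 * 15 mod 29 = 5^2 * 15 = 25*15 = 27
  bit 4 = 0: r = r^2 mod 29 = 27^2 = 4
  -> A = 4
B = 15^15 mod 29  (bits of 15 = 1111)
  bit 0 = 1: r = r^2 * 15 mod 29 = 1^2 * 15 = 1*15 = 15
  bit 1 = 1: r = r^2 * 15 mod 29 = 15^2 * 15 = 22*15 = 11
  bit 2 = 1: r = r^2 * 15 mod 29 = 11^2 * 15 = 5*15 = 17
  bit 3 = 1: r = r^2 * 15 mod 29 = 17^2 * 15 = 28*15 = 14
  -> B = 14
s = B^a = 14^26 mod 29  (bits of 26 = 11010)
  bit 0 = 1: r = r^2 * 14 mod 29 = 1^2 * 14 = 1*14 = 14
  bit 1 = 1: r = r^2 * 14 mod 29 = 14^2 * 14 = 22*14 = 18
  bit 2 = 0: r = r^2 mod 29 = 18^2 = 5
  bit 3 = 1: r = r^2 * 14 mod 29 = 5^2 * 14 = 25*14 = 2
  bit 4 = 0: r = r^2 mod 29 = 2^2 = 4
  -> s = B^a = 4

Answer: 4 14 4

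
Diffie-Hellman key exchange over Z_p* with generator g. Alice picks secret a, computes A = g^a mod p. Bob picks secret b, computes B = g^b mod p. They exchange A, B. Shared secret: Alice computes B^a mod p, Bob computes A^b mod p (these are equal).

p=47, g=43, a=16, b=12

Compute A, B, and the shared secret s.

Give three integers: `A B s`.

Answer: 42 2 18

Derivation:
A = 43^16 mod 47  (bits of 16 = 10000)
  bit 0 = 1: r = r^2 * 43 mod 47 = 1^2 * 43 = 1*43 = 43
  bit 1 = 0: r = r^2 mod 47 = 43^2 = 16
  bit 2 = 0: r = r^2 mod 47 = 16^2 = 21
  bit 3 = 0: r = r^2 mod 47 = 21^2 = 18
  bit 4 = 0: r = r^2 mod 47 = 18^2 = 42
  -> A = 42
B = 43^12 mod 47  (bits of 12 = 1100)
  bit 0 = 1: r = r^2 * 43 mod 47 = 1^2 * 43 = 1*43 = 43
  bit 1 = 1: r = r^2 * 43 mod 47 = 43^2 * 43 = 16*43 = 30
  bit 2 = 0: r = r^2 mod 47 = 30^2 = 7
  bit 3 = 0: r = r^2 mod 47 = 7^2 = 2
  -> B = 2
s = B^a = 2^16 mod 47  (bits of 16 = 10000)
  bit 0 = 1: r = r^2 * 2 mod 47 = 1^2 * 2 = 1*2 = 2
  bit 1 = 0: r = r^2 mod 47 = 2^2 = 4
  bit 2 = 0: r = r^2 mod 47 = 4^2 = 16
  bit 3 = 0: r = r^2 mod 47 = 16^2 = 21
  bit 4 = 0: r = r^2 mod 47 = 21^2 = 18
  -> s = B^a = 18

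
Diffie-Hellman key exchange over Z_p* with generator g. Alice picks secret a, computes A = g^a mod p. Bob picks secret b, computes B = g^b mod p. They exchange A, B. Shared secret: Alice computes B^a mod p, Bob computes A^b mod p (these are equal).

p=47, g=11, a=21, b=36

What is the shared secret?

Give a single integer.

Answer: 25

Derivation:
A = 11^21 mod 47  (bits of 21 = 10101)
  bit 0 = 1: r = r^2 * 11 mod 47 = 1^2 * 11 = 1*11 = 11
  bit 1 = 0: r = r^2 mod 47 = 11^2 = 27
  bit 2 = 1: r = r^2 * 11 mod 47 = 27^2 * 11 = 24*11 = 29
  bit 3 = 0: r = r^2 mod 47 = 29^2 = 42
  bit 4 = 1: r = r^2 * 11 mod 47 = 42^2 * 11 = 25*11 = 40
  -> A = 40
B = 11^36 mod 47  (bits of 36 = 100100)
  bit 0 = 1: r = r^2 * 11 mod 47 = 1^2 * 11 = 1*11 = 11
  bit 1 = 0: r = r^2 mod 47 = 11^2 = 27
  bit 2 = 0: r = r^2 mod 47 = 27^2 = 24
  bit 3 = 1: r = r^2 * 11 mod 47 = 24^2 * 11 = 12*11 = 38
  bit 4 = 0: r = r^2 mod 47 = 38^2 = 34
  bit 5 = 0: r = r^2 mod 47 = 34^2 = 28
  -> B = 28
s = B^a = 28^21 mod 47  (bits of 21 = 10101)
  bit 0 = 1: r = r^2 * 28 mod 47 = 1^2 * 28 = 1*28 = 28
  bit 1 = 0: r = r^2 mod 47 = 28^2 = 32
  bit 2 = 1: r = r^2 * 28 mod 47 = 32^2 * 28 = 37*28 = 2
  bit 3 = 0: r = r^2 mod 47 = 2^2 = 4
  bit 4 = 1: r = r^2 * 28 mod 47 = 4^2 * 28 = 16*28 = 25
  -> s = B^a = 25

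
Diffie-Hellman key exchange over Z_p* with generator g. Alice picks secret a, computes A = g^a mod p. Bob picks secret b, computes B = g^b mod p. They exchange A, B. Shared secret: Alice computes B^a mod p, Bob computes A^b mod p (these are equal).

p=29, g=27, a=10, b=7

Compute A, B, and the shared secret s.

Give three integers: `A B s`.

Answer: 9 17 28

Derivation:
A = 27^10 mod 29  (bits of 10 = 1010)
  bit 0 = 1: r = r^2 * 27 mod 29 = 1^2 * 27 = 1*27 = 27
  bit 1 = 0: r = r^2 mod 29 = 27^2 = 4
  bit 2 = 1: r = r^2 * 27 mod 29 = 4^2 * 27 = 16*27 = 26
  bit 3 = 0: r = r^2 mod 29 = 26^2 = 9
  -> A = 9
B = 27^7 mod 29  (bits of 7 = 111)
  bit 0 = 1: r = r^2 * 27 mod 29 = 1^2 * 27 = 1*27 = 27
  bit 1 = 1: r = r^2 * 27 mod 29 = 27^2 * 27 = 4*27 = 21
  bit 2 = 1: r = r^2 * 27 mod 29 = 21^2 * 27 = 6*27 = 17
  -> B = 17
s = B^a = 17^10 mod 29  (bits of 10 = 1010)
  bit 0 = 1: r = r^2 * 17 mod 29 = 1^2 * 17 = 1*17 = 17
  bit 1 = 0: r = r^2 mod 29 = 17^2 = 28
  bit 2 = 1: r = r^2 * 17 mod 29 = 28^2 * 17 = 1*17 = 17
  bit 3 = 0: r = r^2 mod 29 = 17^2 = 28
  -> s = B^a = 28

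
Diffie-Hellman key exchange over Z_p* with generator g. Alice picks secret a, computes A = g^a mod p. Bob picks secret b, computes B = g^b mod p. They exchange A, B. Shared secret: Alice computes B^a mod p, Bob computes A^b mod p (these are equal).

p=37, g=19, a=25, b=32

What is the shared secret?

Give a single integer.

A = 19^25 mod 37  (bits of 25 = 11001)
  bit 0 = 1: r = r^2 * 19 mod 37 = 1^2 * 19 = 1*19 = 19
  bit 1 = 1: r = r^2 * 19 mod 37 = 19^2 * 19 = 28*19 = 14
  bit 2 = 0: r = r^2 mod 37 = 14^2 = 11
  bit 3 = 0: r = r^2 mod 37 = 11^2 = 10
  bit 4 = 1: r = r^2 * 19 mod 37 = 10^2 * 19 = 26*19 = 13
  -> A = 13
B = 19^32 mod 37  (bits of 32 = 100000)
  bit 0 = 1: r = r^2 * 19 mod 37 = 1^2 * 19 = 1*19 = 19
  bit 1 = 0: r = r^2 mod 37 = 19^2 = 28
  bit 2 = 0: r = r^2 mod 37 = 28^2 = 7
  bit 3 = 0: r = r^2 mod 37 = 7^2 = 12
  bit 4 = 0: r = r^2 mod 37 = 12^2 = 33
  bit 5 = 0: r = r^2 mod 37 = 33^2 = 16
  -> B = 16
s = B^a = 16^25 mod 37  (bits of 25 = 11001)
  bit 0 = 1: r = r^2 * 16 mod 37 = 1^2 * 16 = 1*16 = 16
  bit 1 = 1: r = r^2 * 16 mod 37 = 16^2 * 16 = 34*16 = 26
  bit 2 = 0: r = r^2 mod 37 = 26^2 = 10
  bit 3 = 0: r = r^2 mod 37 = 10^2 = 26
  bit 4 = 1: r = r^2 * 16 mod 37 = 26^2 * 16 = 10*16 = 12
  -> s = B^a = 12

Answer: 12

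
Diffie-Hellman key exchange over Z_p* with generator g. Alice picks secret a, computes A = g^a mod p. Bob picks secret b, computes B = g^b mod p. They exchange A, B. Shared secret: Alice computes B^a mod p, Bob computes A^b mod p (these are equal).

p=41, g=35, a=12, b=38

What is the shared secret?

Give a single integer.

Answer: 18

Derivation:
A = 35^12 mod 41  (bits of 12 = 1100)
  bit 0 = 1: r = r^2 * 35 mod 41 = 1^2 * 35 = 1*35 = 35
  bit 1 = 1: r = r^2 * 35 mod 41 = 35^2 * 35 = 36*35 = 30
  bit 2 = 0: r = r^2 mod 41 = 30^2 = 39
  bit 3 = 0: r = r^2 mod 41 = 39^2 = 4
  -> A = 4
B = 35^38 mod 41  (bits of 38 = 100110)
  bit 0 = 1: r = r^2 * 35 mod 41 = 1^2 * 35 = 1*35 = 35
  bit 1 = 0: r = r^2 mod 41 = 35^2 = 36
  bit 2 = 0: r = r^2 mod 41 = 36^2 = 25
  bit 3 = 1: r = r^2 * 35 mod 41 = 25^2 * 35 = 10*35 = 22
  bit 4 = 1: r = r^2 * 35 mod 41 = 22^2 * 35 = 33*35 = 7
  bit 5 = 0: r = r^2 mod 41 = 7^2 = 8
  -> B = 8
s = B^a = 8^12 mod 41  (bits of 12 = 1100)
  bit 0 = 1: r = r^2 * 8 mod 41 = 1^2 * 8 = 1*8 = 8
  bit 1 = 1: r = r^2 * 8 mod 41 = 8^2 * 8 = 23*8 = 20
  bit 2 = 0: r = r^2 mod 41 = 20^2 = 31
  bit 3 = 0: r = r^2 mod 41 = 31^2 = 18
  -> s = B^a = 18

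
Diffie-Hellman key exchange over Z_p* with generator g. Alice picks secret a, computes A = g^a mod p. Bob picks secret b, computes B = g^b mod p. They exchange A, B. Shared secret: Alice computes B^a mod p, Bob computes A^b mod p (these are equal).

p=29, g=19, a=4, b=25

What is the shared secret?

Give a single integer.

Answer: 16

Derivation:
A = 19^4 mod 29  (bits of 4 = 100)
  bit 0 = 1: r = r^2 * 19 mod 29 = 1^2 * 19 = 1*19 = 19
  bit 1 = 0: r = r^2 mod 29 = 19^2 = 13
  bit 2 = 0: r = r^2 mod 29 = 13^2 = 24
  -> A = 24
B = 19^25 mod 29  (bits of 25 = 11001)
  bit 0 = 1: r = r^2 * 19 mod 29 = 1^2 * 19 = 1*19 = 19
  bit 1 = 1: r = r^2 * 19 mod 29 = 19^2 * 19 = 13*19 = 15
  bit 2 = 0: r = r^2 mod 29 = 15^2 = 22
  bit 3 = 0: r = r^2 mod 29 = 22^2 = 20
  bit 4 = 1: r = r^2 * 19 mod 29 = 20^2 * 19 = 23*19 = 2
  -> B = 2
s = B^a = 2^4 mod 29  (bits of 4 = 100)
  bit 0 = 1: r = r^2 * 2 mod 29 = 1^2 * 2 = 1*2 = 2
  bit 1 = 0: r = r^2 mod 29 = 2^2 = 4
  bit 2 = 0: r = r^2 mod 29 = 4^2 = 16
  -> s = B^a = 16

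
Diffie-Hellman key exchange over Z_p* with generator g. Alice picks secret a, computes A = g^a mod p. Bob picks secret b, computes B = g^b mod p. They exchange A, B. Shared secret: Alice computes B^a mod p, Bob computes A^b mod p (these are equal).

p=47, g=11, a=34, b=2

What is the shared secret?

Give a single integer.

A = 11^34 mod 47  (bits of 34 = 100010)
  bit 0 = 1: r = r^2 * 11 mod 47 = 1^2 * 11 = 1*11 = 11
  bit 1 = 0: r = r^2 mod 47 = 11^2 = 27
  bit 2 = 0: r = r^2 mod 47 = 27^2 = 24
  bit 3 = 0: r = r^2 mod 47 = 24^2 = 12
  bit 4 = 1: r = r^2 * 11 mod 47 = 12^2 * 11 = 3*11 = 33
  bit 5 = 0: r = r^2 mod 47 = 33^2 = 8
  -> A = 8
B = 11^2 mod 47  (bits of 2 = 10)
  bit 0 = 1: r = r^2 * 11 mod 47 = 1^2 * 11 = 1*11 = 11
  bit 1 = 0: r = r^2 mod 47 = 11^2 = 27
  -> B = 27
s = B^a = 27^34 mod 47  (bits of 34 = 100010)
  bit 0 = 1: r = r^2 * 27 mod 47 = 1^2 * 27 = 1*27 = 27
  bit 1 = 0: r = r^2 mod 47 = 27^2 = 24
  bit 2 = 0: r = r^2 mod 47 = 24^2 = 12
  bit 3 = 0: r = r^2 mod 47 = 12^2 = 3
  bit 4 = 1: r = r^2 * 27 mod 47 = 3^2 * 27 = 9*27 = 8
  bit 5 = 0: r = r^2 mod 47 = 8^2 = 17
  -> s = B^a = 17

Answer: 17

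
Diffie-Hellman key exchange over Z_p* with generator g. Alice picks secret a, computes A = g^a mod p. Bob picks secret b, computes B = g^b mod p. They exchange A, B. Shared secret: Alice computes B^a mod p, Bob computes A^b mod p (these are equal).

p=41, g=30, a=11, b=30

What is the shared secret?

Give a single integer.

Answer: 9

Derivation:
A = 30^11 mod 41  (bits of 11 = 1011)
  bit 0 = 1: r = r^2 * 30 mod 41 = 1^2 * 30 = 1*30 = 30
  bit 1 = 0: r = r^2 mod 41 = 30^2 = 39
  bit 2 = 1: r = r^2 * 30 mod 41 = 39^2 * 30 = 4*30 = 38
  bit 3 = 1: r = r^2 * 30 mod 41 = 38^2 * 30 = 9*30 = 24
  -> A = 24
B = 30^30 mod 41  (bits of 30 = 11110)
  bit 0 = 1: r = r^2 * 30 mod 41 = 1^2 * 30 = 1*30 = 30
  bit 1 = 1: r = r^2 * 30 mod 41 = 30^2 * 30 = 39*30 = 22
  bit 2 = 1: r = r^2 * 30 mod 41 = 22^2 * 30 = 33*30 = 6
  bit 3 = 1: r = r^2 * 30 mod 41 = 6^2 * 30 = 36*30 = 14
  bit 4 = 0: r = r^2 mod 41 = 14^2 = 32
  -> B = 32
s = B^a = 32^11 mod 41  (bits of 11 = 1011)
  bit 0 = 1: r = r^2 * 32 mod 41 = 1^2 * 32 = 1*32 = 32
  bit 1 = 0: r = r^2 mod 41 = 32^2 = 40
  bit 2 = 1: r = r^2 * 32 mod 41 = 40^2 * 32 = 1*32 = 32
  bit 3 = 1: r = r^2 * 32 mod 41 = 32^2 * 32 = 40*32 = 9
  -> s = B^a = 9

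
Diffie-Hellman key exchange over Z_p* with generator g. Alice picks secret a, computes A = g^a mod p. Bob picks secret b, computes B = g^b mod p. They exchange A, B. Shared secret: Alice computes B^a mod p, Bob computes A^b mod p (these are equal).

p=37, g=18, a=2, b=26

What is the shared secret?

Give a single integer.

Answer: 33

Derivation:
A = 18^2 mod 37  (bits of 2 = 10)
  bit 0 = 1: r = r^2 * 18 mod 37 = 1^2 * 18 = 1*18 = 18
  bit 1 = 0: r = r^2 mod 37 = 18^2 = 28
  -> A = 28
B = 18^26 mod 37  (bits of 26 = 11010)
  bit 0 = 1: r = r^2 * 18 mod 37 = 1^2 * 18 = 1*18 = 18
  bit 1 = 1: r = r^2 * 18 mod 37 = 18^2 * 18 = 28*18 = 23
  bit 2 = 0: r = r^2 mod 37 = 23^2 = 11
  bit 3 = 1: r = r^2 * 18 mod 37 = 11^2 * 18 = 10*18 = 32
  bit 4 = 0: r = r^2 mod 37 = 32^2 = 25
  -> B = 25
s = B^a = 25^2 mod 37  (bits of 2 = 10)
  bit 0 = 1: r = r^2 * 25 mod 37 = 1^2 * 25 = 1*25 = 25
  bit 1 = 0: r = r^2 mod 37 = 25^2 = 33
  -> s = B^a = 33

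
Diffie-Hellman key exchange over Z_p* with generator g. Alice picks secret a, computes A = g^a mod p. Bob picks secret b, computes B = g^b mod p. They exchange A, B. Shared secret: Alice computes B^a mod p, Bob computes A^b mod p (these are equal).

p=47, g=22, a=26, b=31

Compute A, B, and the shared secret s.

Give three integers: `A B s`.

Answer: 21 30 25

Derivation:
A = 22^26 mod 47  (bits of 26 = 11010)
  bit 0 = 1: r = r^2 * 22 mod 47 = 1^2 * 22 = 1*22 = 22
  bit 1 = 1: r = r^2 * 22 mod 47 = 22^2 * 22 = 14*22 = 26
  bit 2 = 0: r = r^2 mod 47 = 26^2 = 18
  bit 3 = 1: r = r^2 * 22 mod 47 = 18^2 * 22 = 42*22 = 31
  bit 4 = 0: r = r^2 mod 47 = 31^2 = 21
  -> A = 21
B = 22^31 mod 47  (bits of 31 = 11111)
  bit 0 = 1: r = r^2 * 22 mod 47 = 1^2 * 22 = 1*22 = 22
  bit 1 = 1: r = r^2 * 22 mod 47 = 22^2 * 22 = 14*22 = 26
  bit 2 = 1: r = r^2 * 22 mod 47 = 26^2 * 22 = 18*22 = 20
  bit 3 = 1: r = r^2 * 22 mod 47 = 20^2 * 22 = 24*22 = 11
  bit 4 = 1: r = r^2 * 22 mod 47 = 11^2 * 22 = 27*22 = 30
  -> B = 30
s = B^a = 30^26 mod 47  (bits of 26 = 11010)
  bit 0 = 1: r = r^2 * 30 mod 47 = 1^2 * 30 = 1*30 = 30
  bit 1 = 1: r = r^2 * 30 mod 47 = 30^2 * 30 = 7*30 = 22
  bit 2 = 0: r = r^2 mod 47 = 22^2 = 14
  bit 3 = 1: r = r^2 * 30 mod 47 = 14^2 * 30 = 8*30 = 5
  bit 4 = 0: r = r^2 mod 47 = 5^2 = 25
  -> s = B^a = 25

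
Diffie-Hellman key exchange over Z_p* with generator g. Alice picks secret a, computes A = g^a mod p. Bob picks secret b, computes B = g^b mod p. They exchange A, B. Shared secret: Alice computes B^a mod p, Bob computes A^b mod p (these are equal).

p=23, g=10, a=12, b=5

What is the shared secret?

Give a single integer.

A = 10^12 mod 23  (bits of 12 = 1100)
  bit 0 = 1: r = r^2 * 10 mod 23 = 1^2 * 10 = 1*10 = 10
  bit 1 = 1: r = r^2 * 10 mod 23 = 10^2 * 10 = 8*10 = 11
  bit 2 = 0: r = r^2 mod 23 = 11^2 = 6
  bit 3 = 0: r = r^2 mod 23 = 6^2 = 13
  -> A = 13
B = 10^5 mod 23  (bits of 5 = 101)
  bit 0 = 1: r = r^2 * 10 mod 23 = 1^2 * 10 = 1*10 = 10
  bit 1 = 0: r = r^2 mod 23 = 10^2 = 8
  bit 2 = 1: r = r^2 * 10 mod 23 = 8^2 * 10 = 18*10 = 19
  -> B = 19
s = B^a = 19^12 mod 23  (bits of 12 = 1100)
  bit 0 = 1: r = r^2 * 19 mod 23 = 1^2 * 19 = 1*19 = 19
  bit 1 = 1: r = r^2 * 19 mod 23 = 19^2 * 19 = 16*19 = 5
  bit 2 = 0: r = r^2 mod 23 = 5^2 = 2
  bit 3 = 0: r = r^2 mod 23 = 2^2 = 4
  -> s = B^a = 4

Answer: 4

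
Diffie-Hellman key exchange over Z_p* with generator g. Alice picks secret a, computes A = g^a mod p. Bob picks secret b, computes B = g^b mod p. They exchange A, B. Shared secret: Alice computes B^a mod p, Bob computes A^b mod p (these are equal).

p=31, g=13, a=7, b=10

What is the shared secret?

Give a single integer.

Answer: 5

Derivation:
A = 13^7 mod 31  (bits of 7 = 111)
  bit 0 = 1: r = r^2 * 13 mod 31 = 1^2 * 13 = 1*13 = 13
  bit 1 = 1: r = r^2 * 13 mod 31 = 13^2 * 13 = 14*13 = 27
  bit 2 = 1: r = r^2 * 13 mod 31 = 27^2 * 13 = 16*13 = 22
  -> A = 22
B = 13^10 mod 31  (bits of 10 = 1010)
  bit 0 = 1: r = r^2 * 13 mod 31 = 1^2 * 13 = 1*13 = 13
  bit 1 = 0: r = r^2 mod 31 = 13^2 = 14
  bit 2 = 1: r = r^2 * 13 mod 31 = 14^2 * 13 = 10*13 = 6
  bit 3 = 0: r = r^2 mod 31 = 6^2 = 5
  -> B = 5
s = B^a = 5^7 mod 31  (bits of 7 = 111)
  bit 0 = 1: r = r^2 * 5 mod 31 = 1^2 * 5 = 1*5 = 5
  bit 1 = 1: r = r^2 * 5 mod 31 = 5^2 * 5 = 25*5 = 1
  bit 2 = 1: r = r^2 * 5 mod 31 = 1^2 * 5 = 1*5 = 5
  -> s = B^a = 5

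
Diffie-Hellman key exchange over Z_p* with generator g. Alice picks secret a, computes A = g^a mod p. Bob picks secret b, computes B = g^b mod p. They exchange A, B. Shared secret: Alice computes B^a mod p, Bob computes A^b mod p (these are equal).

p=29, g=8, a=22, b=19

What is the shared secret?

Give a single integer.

Answer: 5

Derivation:
A = 8^22 mod 29  (bits of 22 = 10110)
  bit 0 = 1: r = r^2 * 8 mod 29 = 1^2 * 8 = 1*8 = 8
  bit 1 = 0: r = r^2 mod 29 = 8^2 = 6
  bit 2 = 1: r = r^2 * 8 mod 29 = 6^2 * 8 = 7*8 = 27
  bit 3 = 1: r = r^2 * 8 mod 29 = 27^2 * 8 = 4*8 = 3
  bit 4 = 0: r = r^2 mod 29 = 3^2 = 9
  -> A = 9
B = 8^19 mod 29  (bits of 19 = 10011)
  bit 0 = 1: r = r^2 * 8 mod 29 = 1^2 * 8 = 1*8 = 8
  bit 1 = 0: r = r^2 mod 29 = 8^2 = 6
  bit 2 = 0: r = r^2 mod 29 = 6^2 = 7
  bit 3 = 1: r = r^2 * 8 mod 29 = 7^2 * 8 = 20*8 = 15
  bit 4 = 1: r = r^2 * 8 mod 29 = 15^2 * 8 = 22*8 = 2
  -> B = 2
s = B^a = 2^22 mod 29  (bits of 22 = 10110)
  bit 0 = 1: r = r^2 * 2 mod 29 = 1^2 * 2 = 1*2 = 2
  bit 1 = 0: r = r^2 mod 29 = 2^2 = 4
  bit 2 = 1: r = r^2 * 2 mod 29 = 4^2 * 2 = 16*2 = 3
  bit 3 = 1: r = r^2 * 2 mod 29 = 3^2 * 2 = 9*2 = 18
  bit 4 = 0: r = r^2 mod 29 = 18^2 = 5
  -> s = B^a = 5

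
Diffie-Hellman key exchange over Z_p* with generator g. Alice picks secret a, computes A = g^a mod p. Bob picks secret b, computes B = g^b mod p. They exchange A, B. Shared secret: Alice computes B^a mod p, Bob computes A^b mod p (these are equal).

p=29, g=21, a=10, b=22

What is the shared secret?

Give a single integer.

A = 21^10 mod 29  (bits of 10 = 1010)
  bit 0 = 1: r = r^2 * 21 mod 29 = 1^2 * 21 = 1*21 = 21
  bit 1 = 0: r = r^2 mod 29 = 21^2 = 6
  bit 2 = 1: r = r^2 * 21 mod 29 = 6^2 * 21 = 7*21 = 2
  bit 3 = 0: r = r^2 mod 29 = 2^2 = 4
  -> A = 4
B = 21^22 mod 29  (bits of 22 = 10110)
  bit 0 = 1: r = r^2 * 21 mod 29 = 1^2 * 21 = 1*21 = 21
  bit 1 = 0: r = r^2 mod 29 = 21^2 = 6
  bit 2 = 1: r = r^2 * 21 mod 29 = 6^2 * 21 = 7*21 = 2
  bit 3 = 1: r = r^2 * 21 mod 29 = 2^2 * 21 = 4*21 = 26
  bit 4 = 0: r = r^2 mod 29 = 26^2 = 9
  -> B = 9
s = B^a = 9^10 mod 29  (bits of 10 = 1010)
  bit 0 = 1: r = r^2 * 9 mod 29 = 1^2 * 9 = 1*9 = 9
  bit 1 = 0: r = r^2 mod 29 = 9^2 = 23
  bit 2 = 1: r = r^2 * 9 mod 29 = 23^2 * 9 = 7*9 = 5
  bit 3 = 0: r = r^2 mod 29 = 5^2 = 25
  -> s = B^a = 25

Answer: 25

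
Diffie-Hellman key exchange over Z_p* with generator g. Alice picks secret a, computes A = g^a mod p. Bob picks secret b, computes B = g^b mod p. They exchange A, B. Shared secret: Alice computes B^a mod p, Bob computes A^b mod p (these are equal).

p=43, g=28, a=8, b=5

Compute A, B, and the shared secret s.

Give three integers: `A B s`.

A = 28^8 mod 43  (bits of 8 = 1000)
  bit 0 = 1: r = r^2 * 28 mod 43 = 1^2 * 28 = 1*28 = 28
  bit 1 = 0: r = r^2 mod 43 = 28^2 = 10
  bit 2 = 0: r = r^2 mod 43 = 10^2 = 14
  bit 3 = 0: r = r^2 mod 43 = 14^2 = 24
  -> A = 24
B = 28^5 mod 43  (bits of 5 = 101)
  bit 0 = 1: r = r^2 * 28 mod 43 = 1^2 * 28 = 1*28 = 28
  bit 1 = 0: r = r^2 mod 43 = 28^2 = 10
  bit 2 = 1: r = r^2 * 28 mod 43 = 10^2 * 28 = 14*28 = 5
  -> B = 5
s = B^a = 5^8 mod 43  (bits of 8 = 1000)
  bit 0 = 1: r = r^2 * 5 mod 43 = 1^2 * 5 = 1*5 = 5
  bit 1 = 0: r = r^2 mod 43 = 5^2 = 25
  bit 2 = 0: r = r^2 mod 43 = 25^2 = 23
  bit 3 = 0: r = r^2 mod 43 = 23^2 = 13
  -> s = B^a = 13

Answer: 24 5 13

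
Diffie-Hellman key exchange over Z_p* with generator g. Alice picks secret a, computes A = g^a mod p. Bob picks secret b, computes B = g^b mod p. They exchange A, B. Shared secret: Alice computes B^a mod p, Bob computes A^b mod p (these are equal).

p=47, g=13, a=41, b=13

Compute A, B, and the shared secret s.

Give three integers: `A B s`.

A = 13^41 mod 47  (bits of 41 = 101001)
  bit 0 = 1: r = r^2 * 13 mod 47 = 1^2 * 13 = 1*13 = 13
  bit 1 = 0: r = r^2 mod 47 = 13^2 = 28
  bit 2 = 1: r = r^2 * 13 mod 47 = 28^2 * 13 = 32*13 = 40
  bit 3 = 0: r = r^2 mod 47 = 40^2 = 2
  bit 4 = 0: r = r^2 mod 47 = 2^2 = 4
  bit 5 = 1: r = r^2 * 13 mod 47 = 4^2 * 13 = 16*13 = 20
  -> A = 20
B = 13^13 mod 47  (bits of 13 = 1101)
  bit 0 = 1: r = r^2 * 13 mod 47 = 1^2 * 13 = 1*13 = 13
  bit 1 = 1: r = r^2 * 13 mod 47 = 13^2 * 13 = 28*13 = 35
  bit 2 = 0: r = r^2 mod 47 = 35^2 = 3
  bit 3 = 1: r = r^2 * 13 mod 47 = 3^2 * 13 = 9*13 = 23
  -> B = 23
s = B^a = 23^41 mod 47  (bits of 41 = 101001)
  bit 0 = 1: r = r^2 * 23 mod 47 = 1^2 * 23 = 1*23 = 23
  bit 1 = 0: r = r^2 mod 47 = 23^2 = 12
  bit 2 = 1: r = r^2 * 23 mod 47 = 12^2 * 23 = 3*23 = 22
  bit 3 = 0: r = r^2 mod 47 = 22^2 = 14
  bit 4 = 0: r = r^2 mod 47 = 14^2 = 8
  bit 5 = 1: r = r^2 * 23 mod 47 = 8^2 * 23 = 17*23 = 15
  -> s = B^a = 15

Answer: 20 23 15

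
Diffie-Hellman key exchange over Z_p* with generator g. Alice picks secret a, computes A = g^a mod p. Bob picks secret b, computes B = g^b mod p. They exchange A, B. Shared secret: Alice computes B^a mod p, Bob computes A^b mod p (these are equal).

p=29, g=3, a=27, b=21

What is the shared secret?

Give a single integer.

A = 3^27 mod 29  (bits of 27 = 11011)
  bit 0 = 1: r = r^2 * 3 mod 29 = 1^2 * 3 = 1*3 = 3
  bit 1 = 1: r = r^2 * 3 mod 29 = 3^2 * 3 = 9*3 = 27
  bit 2 = 0: r = r^2 mod 29 = 27^2 = 4
  bit 3 = 1: r = r^2 * 3 mod 29 = 4^2 * 3 = 16*3 = 19
  bit 4 = 1: r = r^2 * 3 mod 29 = 19^2 * 3 = 13*3 = 10
  -> A = 10
B = 3^21 mod 29  (bits of 21 = 10101)
  bit 0 = 1: r = r^2 * 3 mod 29 = 1^2 * 3 = 1*3 = 3
  bit 1 = 0: r = r^2 mod 29 = 3^2 = 9
  bit 2 = 1: r = r^2 * 3 mod 29 = 9^2 * 3 = 23*3 = 11
  bit 3 = 0: r = r^2 mod 29 = 11^2 = 5
  bit 4 = 1: r = r^2 * 3 mod 29 = 5^2 * 3 = 25*3 = 17
  -> B = 17
s = B^a = 17^27 mod 29  (bits of 27 = 11011)
  bit 0 = 1: r = r^2 * 17 mod 29 = 1^2 * 17 = 1*17 = 17
  bit 1 = 1: r = r^2 * 17 mod 29 = 17^2 * 17 = 28*17 = 12
  bit 2 = 0: r = r^2 mod 29 = 12^2 = 28
  bit 3 = 1: r = r^2 * 17 mod 29 = 28^2 * 17 = 1*17 = 17
  bit 4 = 1: r = r^2 * 17 mod 29 = 17^2 * 17 = 28*17 = 12
  -> s = B^a = 12

Answer: 12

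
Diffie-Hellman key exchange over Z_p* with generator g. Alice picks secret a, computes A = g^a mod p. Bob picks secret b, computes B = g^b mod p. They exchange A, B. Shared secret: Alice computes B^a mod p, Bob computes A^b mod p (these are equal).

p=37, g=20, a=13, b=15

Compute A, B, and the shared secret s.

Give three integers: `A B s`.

Answer: 2 23 23

Derivation:
A = 20^13 mod 37  (bits of 13 = 1101)
  bit 0 = 1: r = r^2 * 20 mod 37 = 1^2 * 20 = 1*20 = 20
  bit 1 = 1: r = r^2 * 20 mod 37 = 20^2 * 20 = 30*20 = 8
  bit 2 = 0: r = r^2 mod 37 = 8^2 = 27
  bit 3 = 1: r = r^2 * 20 mod 37 = 27^2 * 20 = 26*20 = 2
  -> A = 2
B = 20^15 mod 37  (bits of 15 = 1111)
  bit 0 = 1: r = r^2 * 20 mod 37 = 1^2 * 20 = 1*20 = 20
  bit 1 = 1: r = r^2 * 20 mod 37 = 20^2 * 20 = 30*20 = 8
  bit 2 = 1: r = r^2 * 20 mod 37 = 8^2 * 20 = 27*20 = 22
  bit 3 = 1: r = r^2 * 20 mod 37 = 22^2 * 20 = 3*20 = 23
  -> B = 23
s = B^a = 23^13 mod 37  (bits of 13 = 1101)
  bit 0 = 1: r = r^2 * 23 mod 37 = 1^2 * 23 = 1*23 = 23
  bit 1 = 1: r = r^2 * 23 mod 37 = 23^2 * 23 = 11*23 = 31
  bit 2 = 0: r = r^2 mod 37 = 31^2 = 36
  bit 3 = 1: r = r^2 * 23 mod 37 = 36^2 * 23 = 1*23 = 23
  -> s = B^a = 23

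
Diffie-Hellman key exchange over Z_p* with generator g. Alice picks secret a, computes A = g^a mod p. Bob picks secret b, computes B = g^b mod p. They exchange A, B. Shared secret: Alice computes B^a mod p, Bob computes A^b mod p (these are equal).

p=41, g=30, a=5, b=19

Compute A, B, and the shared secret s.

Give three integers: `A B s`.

Answer: 38 15 14

Derivation:
A = 30^5 mod 41  (bits of 5 = 101)
  bit 0 = 1: r = r^2 * 30 mod 41 = 1^2 * 30 = 1*30 = 30
  bit 1 = 0: r = r^2 mod 41 = 30^2 = 39
  bit 2 = 1: r = r^2 * 30 mod 41 = 39^2 * 30 = 4*30 = 38
  -> A = 38
B = 30^19 mod 41  (bits of 19 = 10011)
  bit 0 = 1: r = r^2 * 30 mod 41 = 1^2 * 30 = 1*30 = 30
  bit 1 = 0: r = r^2 mod 41 = 30^2 = 39
  bit 2 = 0: r = r^2 mod 41 = 39^2 = 4
  bit 3 = 1: r = r^2 * 30 mod 41 = 4^2 * 30 = 16*30 = 29
  bit 4 = 1: r = r^2 * 30 mod 41 = 29^2 * 30 = 21*30 = 15
  -> B = 15
s = B^a = 15^5 mod 41  (bits of 5 = 101)
  bit 0 = 1: r = r^2 * 15 mod 41 = 1^2 * 15 = 1*15 = 15
  bit 1 = 0: r = r^2 mod 41 = 15^2 = 20
  bit 2 = 1: r = r^2 * 15 mod 41 = 20^2 * 15 = 31*15 = 14
  -> s = B^a = 14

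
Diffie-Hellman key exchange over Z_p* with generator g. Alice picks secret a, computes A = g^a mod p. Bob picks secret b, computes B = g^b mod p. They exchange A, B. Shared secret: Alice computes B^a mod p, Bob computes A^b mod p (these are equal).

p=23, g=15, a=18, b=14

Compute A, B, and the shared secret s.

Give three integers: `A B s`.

A = 15^18 mod 23  (bits of 18 = 10010)
  bit 0 = 1: r = r^2 * 15 mod 23 = 1^2 * 15 = 1*15 = 15
  bit 1 = 0: r = r^2 mod 23 = 15^2 = 18
  bit 2 = 0: r = r^2 mod 23 = 18^2 = 2
  bit 3 = 1: r = r^2 * 15 mod 23 = 2^2 * 15 = 4*15 = 14
  bit 4 = 0: r = r^2 mod 23 = 14^2 = 12
  -> A = 12
B = 15^14 mod 23  (bits of 14 = 1110)
  bit 0 = 1: r = r^2 * 15 mod 23 = 1^2 * 15 = 1*15 = 15
  bit 1 = 1: r = r^2 * 15 mod 23 = 15^2 * 15 = 18*15 = 17
  bit 2 = 1: r = r^2 * 15 mod 23 = 17^2 * 15 = 13*15 = 11
  bit 3 = 0: r = r^2 mod 23 = 11^2 = 6
  -> B = 6
s = B^a = 6^18 mod 23  (bits of 18 = 10010)
  bit 0 = 1: r = r^2 * 6 mod 23 = 1^2 * 6 = 1*6 = 6
  bit 1 = 0: r = r^2 mod 23 = 6^2 = 13
  bit 2 = 0: r = r^2 mod 23 = 13^2 = 8
  bit 3 = 1: r = r^2 * 6 mod 23 = 8^2 * 6 = 18*6 = 16
  bit 4 = 0: r = r^2 mod 23 = 16^2 = 3
  -> s = B^a = 3

Answer: 12 6 3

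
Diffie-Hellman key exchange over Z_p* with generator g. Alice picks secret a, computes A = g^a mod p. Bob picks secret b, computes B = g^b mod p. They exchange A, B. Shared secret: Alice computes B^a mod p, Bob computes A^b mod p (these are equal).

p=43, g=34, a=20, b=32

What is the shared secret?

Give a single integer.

Answer: 14

Derivation:
A = 34^20 mod 43  (bits of 20 = 10100)
  bit 0 = 1: r = r^2 * 34 mod 43 = 1^2 * 34 = 1*34 = 34
  bit 1 = 0: r = r^2 mod 43 = 34^2 = 38
  bit 2 = 1: r = r^2 * 34 mod 43 = 38^2 * 34 = 25*34 = 33
  bit 3 = 0: r = r^2 mod 43 = 33^2 = 14
  bit 4 = 0: r = r^2 mod 43 = 14^2 = 24
  -> A = 24
B = 34^32 mod 43  (bits of 32 = 100000)
  bit 0 = 1: r = r^2 * 34 mod 43 = 1^2 * 34 = 1*34 = 34
  bit 1 = 0: r = r^2 mod 43 = 34^2 = 38
  bit 2 = 0: r = r^2 mod 43 = 38^2 = 25
  bit 3 = 0: r = r^2 mod 43 = 25^2 = 23
  bit 4 = 0: r = r^2 mod 43 = 23^2 = 13
  bit 5 = 0: r = r^2 mod 43 = 13^2 = 40
  -> B = 40
s = B^a = 40^20 mod 43  (bits of 20 = 10100)
  bit 0 = 1: r = r^2 * 40 mod 43 = 1^2 * 40 = 1*40 = 40
  bit 1 = 0: r = r^2 mod 43 = 40^2 = 9
  bit 2 = 1: r = r^2 * 40 mod 43 = 9^2 * 40 = 38*40 = 15
  bit 3 = 0: r = r^2 mod 43 = 15^2 = 10
  bit 4 = 0: r = r^2 mod 43 = 10^2 = 14
  -> s = B^a = 14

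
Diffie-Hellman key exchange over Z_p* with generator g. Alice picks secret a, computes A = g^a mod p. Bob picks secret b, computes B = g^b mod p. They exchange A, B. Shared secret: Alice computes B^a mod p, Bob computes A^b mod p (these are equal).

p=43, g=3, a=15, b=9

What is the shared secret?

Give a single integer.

A = 3^15 mod 43  (bits of 15 = 1111)
  bit 0 = 1: r = r^2 * 3 mod 43 = 1^2 * 3 = 1*3 = 3
  bit 1 = 1: r = r^2 * 3 mod 43 = 3^2 * 3 = 9*3 = 27
  bit 2 = 1: r = r^2 * 3 mod 43 = 27^2 * 3 = 41*3 = 37
  bit 3 = 1: r = r^2 * 3 mod 43 = 37^2 * 3 = 36*3 = 22
  -> A = 22
B = 3^9 mod 43  (bits of 9 = 1001)
  bit 0 = 1: r = r^2 * 3 mod 43 = 1^2 * 3 = 1*3 = 3
  bit 1 = 0: r = r^2 mod 43 = 3^2 = 9
  bit 2 = 0: r = r^2 mod 43 = 9^2 = 38
  bit 3 = 1: r = r^2 * 3 mod 43 = 38^2 * 3 = 25*3 = 32
  -> B = 32
s = B^a = 32^15 mod 43  (bits of 15 = 1111)
  bit 0 = 1: r = r^2 * 32 mod 43 = 1^2 * 32 = 1*32 = 32
  bit 1 = 1: r = r^2 * 32 mod 43 = 32^2 * 32 = 35*32 = 2
  bit 2 = 1: r = r^2 * 32 mod 43 = 2^2 * 32 = 4*32 = 42
  bit 3 = 1: r = r^2 * 32 mod 43 = 42^2 * 32 = 1*32 = 32
  -> s = B^a = 32

Answer: 32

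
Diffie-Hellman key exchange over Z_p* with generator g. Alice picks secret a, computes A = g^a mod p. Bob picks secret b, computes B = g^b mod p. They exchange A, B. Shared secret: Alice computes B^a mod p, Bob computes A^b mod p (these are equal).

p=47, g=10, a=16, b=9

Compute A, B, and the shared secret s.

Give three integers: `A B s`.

A = 10^16 mod 47  (bits of 16 = 10000)
  bit 0 = 1: r = r^2 * 10 mod 47 = 1^2 * 10 = 1*10 = 10
  bit 1 = 0: r = r^2 mod 47 = 10^2 = 6
  bit 2 = 0: r = r^2 mod 47 = 6^2 = 36
  bit 3 = 0: r = r^2 mod 47 = 36^2 = 27
  bit 4 = 0: r = r^2 mod 47 = 27^2 = 24
  -> A = 24
B = 10^9 mod 47  (bits of 9 = 1001)
  bit 0 = 1: r = r^2 * 10 mod 47 = 1^2 * 10 = 1*10 = 10
  bit 1 = 0: r = r^2 mod 47 = 10^2 = 6
  bit 2 = 0: r = r^2 mod 47 = 6^2 = 36
  bit 3 = 1: r = r^2 * 10 mod 47 = 36^2 * 10 = 27*10 = 35
  -> B = 35
s = B^a = 35^16 mod 47  (bits of 16 = 10000)
  bit 0 = 1: r = r^2 * 35 mod 47 = 1^2 * 35 = 1*35 = 35
  bit 1 = 0: r = r^2 mod 47 = 35^2 = 3
  bit 2 = 0: r = r^2 mod 47 = 3^2 = 9
  bit 3 = 0: r = r^2 mod 47 = 9^2 = 34
  bit 4 = 0: r = r^2 mod 47 = 34^2 = 28
  -> s = B^a = 28

Answer: 24 35 28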